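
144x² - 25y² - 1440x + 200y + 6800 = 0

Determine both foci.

Collect terms: 144(x² - 10x) -25(y² - 8y) = -6800
Complete the square in x and y: 144(x - 5)² -25(y - 4)² = -6800 + 3600 - 400 = -3600
Divide by -3600: (y - 4)²/144 - (x - 5)²/25 = 1
Hyperbola, center (5, 4), transverse axis vertical; a² = 144, b² = 25.
c² = a² + b² = 144 + 25 = 169, so c = 13.
Foci lie on the vertical axis through the center: (h, k ± c).

(5, -9) and (5, 17)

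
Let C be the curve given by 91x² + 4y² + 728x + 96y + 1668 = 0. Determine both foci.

(-4, -12 - √87) and (-4, -12 + √87)

Group: 91(x² + 8x) + 4(y² + 24y) = -1668
91(x + 4)² + 4(y + 12)² = -1668 + 1456 + 576 = 364
Divide through by 364 to get (x + 4)²/4 + (y + 12)²/91 = 1.
Ellipse, center (-4, -12), major axis vertical; a² = 91, b² = 4.
c² = a² - b² = 91 - 4 = 87, so c = √87.
Foci lie on the vertical axis through the center: (h, k ± c).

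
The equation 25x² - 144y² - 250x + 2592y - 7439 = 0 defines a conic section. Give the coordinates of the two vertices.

25(x² - 10x) -144(y² - 18y) = 7439
Complete the square: 25(x - 5)² -144(y - 9)² = 7439 + 625 - 11664 = -3600
Divide by -3600: (y - 9)²/25 - (x - 5)²/144 = 1
Hyperbola, center (5, 9), transverse axis vertical; a² = 25, b² = 144.
a = 5. Vertices at (h, k ± a).

(5, 4) and (5, 14)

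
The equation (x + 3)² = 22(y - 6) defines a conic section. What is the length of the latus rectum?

22

Vertex (-3, 6); 4p = 22 so p = 11/2. Opens up.
Latus rectum length = |4p| = 22.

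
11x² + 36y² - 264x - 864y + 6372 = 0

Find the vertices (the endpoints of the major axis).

Group: 11(x² - 24x) + 36(y² - 24y) = -6372
Complete the square in x and y: 11(x - 12)² + 36(y - 12)² = -6372 + 1584 + 5184 = 396
Divide by 396: (x - 12)²/36 + (y - 12)²/11 = 1
Ellipse, center (12, 12), major axis horizontal; a² = 36, b² = 11.
a = 6. Vertices at (h ± a, k).

(6, 12) and (18, 12)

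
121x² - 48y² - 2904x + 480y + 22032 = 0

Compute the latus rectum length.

96/11

121(x² - 24x) -48(y² - 10y) = -22032
121(x - 12)² -48(y - 5)² = -22032 + 17424 - 1200 = -5808
Divide through by -5808 to get (y - 5)²/121 - (x - 12)²/48 = 1.
Hyperbola, center (12, 5), transverse axis vertical; a² = 121, b² = 48.
Latus rectum length = 2b²/a = 2·48/11 = 96/11.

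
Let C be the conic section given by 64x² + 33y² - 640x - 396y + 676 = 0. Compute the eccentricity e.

e = √31/8

Group: 64(x² - 10x) + 33(y² - 12y) = -676
Complete the square in x and y: 64(x - 5)² + 33(y - 6)² = -676 + 1600 + 1188 = 2112
Divide through by 2112 to get (x - 5)²/33 + (y - 6)²/64 = 1.
Ellipse, center (5, 6), major axis vertical; a² = 64, b² = 33.
c² = a² - b² = 31, so c = √31.
e = c/a = √31/8.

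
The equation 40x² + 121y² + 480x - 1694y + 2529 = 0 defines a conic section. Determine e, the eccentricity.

40(x² + 12x) + 121(y² - 14y) = -2529
Complete the square in x and y: 40(x + 6)² + 121(y - 7)² = -2529 + 1440 + 5929 = 4840
Dividing both sides by 4840: (x + 6)²/121 + (y - 7)²/40 = 1
Ellipse, center (-6, 7), major axis horizontal; a² = 121, b² = 40.
c² = a² - b² = 81, so c = 9.
e = c/a = 9/11.

e = 9/11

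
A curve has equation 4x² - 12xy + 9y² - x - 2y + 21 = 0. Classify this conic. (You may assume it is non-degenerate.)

parabola

A = 4, B = -12, C = 9.
Discriminant B² − 4AC = (-12)² − 4·4·9 = 0.
B² − 4AC = 0 ⇒ parabola.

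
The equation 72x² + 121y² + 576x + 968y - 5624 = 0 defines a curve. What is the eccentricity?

Group: 72(x² + 8x) + 121(y² + 8y) = 5624
Complete the square: 72(x + 4)² + 121(y + 4)² = 5624 + 1152 + 1936 = 8712
Divide through by 8712 to get (x + 4)²/121 + (y + 4)²/72 = 1.
Ellipse, center (-4, -4), major axis horizontal; a² = 121, b² = 72.
c² = a² - b² = 49, so c = 7.
e = c/a = 7/11.

e = 7/11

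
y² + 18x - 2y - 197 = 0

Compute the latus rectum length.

Only y is squared. Complete the square in y: (y - 1)² = -18(x - 11).
Vertex (11, 1); 4p = -18 so p = -9/2. Opens left.
Latus rectum length = |4p| = 18.

18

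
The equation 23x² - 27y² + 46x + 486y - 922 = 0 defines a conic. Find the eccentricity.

Group: 23(x² + 2x) -27(y² - 18y) = 922
Completing the square gives 23(x + 1)² -27(y - 9)² = 922 + 23 - 2187 = -1242.
Dividing both sides by -1242: (y - 9)²/46 - (x + 1)²/54 = 1
Hyperbola, center (-1, 9), transverse axis vertical; a² = 46, b² = 54.
c² = a² + b² = 100, so c = 10.
e = c/a = 10/√46 = 5√46/23.

e = 5√46/23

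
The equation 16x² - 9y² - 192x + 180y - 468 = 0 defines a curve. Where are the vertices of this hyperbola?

(3, 10) and (9, 10)

Rearranging, 16(x² - 12x) -9(y² - 20y) = 468.
Complete the square in x and y: 16(x - 6)² -9(y - 10)² = 468 + 576 - 900 = 144
Dividing both sides by 144: (x - 6)²/9 - (y - 10)²/16 = 1
Hyperbola, center (6, 10), transverse axis horizontal; a² = 9, b² = 16.
a = 3. Vertices at (h ± a, k).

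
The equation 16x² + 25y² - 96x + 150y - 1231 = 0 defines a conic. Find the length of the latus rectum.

Collect terms: 16(x² - 6x) + 25(y² + 6y) = 1231
16(x - 3)² + 25(y + 3)² = 1231 + 144 + 225 = 1600
Divide by 1600: (x - 3)²/100 + (y + 3)²/64 = 1
Ellipse, center (3, -3), major axis horizontal; a² = 100, b² = 64.
Latus rectum length = 2b²/a = 2·64/10 = 64/5.

64/5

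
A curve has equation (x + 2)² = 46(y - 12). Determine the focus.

Vertex (-2, 12); 4p = 46 so p = 23/2. Opens up.
Focus is p units from the vertex along the axis: (h, k + p).

(-2, 47/2)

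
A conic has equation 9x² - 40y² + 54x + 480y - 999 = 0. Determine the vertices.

(-3, 3) and (-3, 9)

Collect terms: 9(x² + 6x) -40(y² - 12y) = 999
Complete the square: 9(x + 3)² -40(y - 6)² = 999 + 81 - 1440 = -360
Divide through by -360 to get (y - 6)²/9 - (x + 3)²/40 = 1.
Hyperbola, center (-3, 6), transverse axis vertical; a² = 9, b² = 40.
a = 3. Vertices at (h, k ± a).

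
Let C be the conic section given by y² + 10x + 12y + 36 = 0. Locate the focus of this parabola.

(-5/2, -6)

Only y is squared. Complete the square in y: (y + 6)² = -10x.
Vertex (0, -6); 4p = -10 so p = -5/2. Opens left.
Focus is p units from the vertex along the axis: (h + p, k).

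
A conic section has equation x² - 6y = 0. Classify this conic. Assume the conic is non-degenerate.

parabola

No xy term. Coefficients of x² and y² are A = 1, C = 0.
Exactly one squared variable ⇒ parabola.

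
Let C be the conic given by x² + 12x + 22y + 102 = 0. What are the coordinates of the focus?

(-6, -17/2)

Only x is squared. Complete the square in x: (x + 6)² = -22(y + 3).
Vertex (-6, -3); 4p = -22 so p = -11/2. Opens down.
Focus is p units from the vertex along the axis: (h, k + p).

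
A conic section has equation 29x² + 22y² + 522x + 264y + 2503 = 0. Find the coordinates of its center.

29(x² + 18x) + 22(y² + 12y) = -2503
Completing the square gives 29(x + 9)² + 22(y + 6)² = -2503 + 2349 + 792 = 638.
Divide by 638: (x + 9)²/22 + (y + 6)²/29 = 1
Ellipse with center (-9, -6).

(-9, -6)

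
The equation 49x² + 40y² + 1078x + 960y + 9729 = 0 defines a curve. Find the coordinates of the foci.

(-11, -15) and (-11, -9)

Group the x- and y-terms: 49(x² + 22x) + 40(y² + 24y) = -9729
Completing the square gives 49(x + 11)² + 40(y + 12)² = -9729 + 5929 + 5760 = 1960.
Dividing both sides by 1960: (x + 11)²/40 + (y + 12)²/49 = 1
Ellipse, center (-11, -12), major axis vertical; a² = 49, b² = 40.
c² = a² - b² = 49 - 40 = 9, so c = 3.
Foci lie on the vertical axis through the center: (h, k ± c).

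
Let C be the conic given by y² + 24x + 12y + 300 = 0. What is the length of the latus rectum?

24

Only y is squared. Complete the square in y: (y + 6)² = -24(x + 11).
Vertex (-11, -6); 4p = -24 so p = -6. Opens left.
Latus rectum length = |4p| = 24.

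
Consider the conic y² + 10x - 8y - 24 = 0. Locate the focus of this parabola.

(3/2, 4)

Only y is squared. Complete the square in y: (y - 4)² = -10(x - 4).
Vertex (4, 4); 4p = -10 so p = -5/2. Opens left.
Focus is p units from the vertex along the axis: (h + p, k).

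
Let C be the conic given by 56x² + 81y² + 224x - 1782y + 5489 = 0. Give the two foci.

Rearranging, 56(x² + 4x) + 81(y² - 22y) = -5489.
Completing the square gives 56(x + 2)² + 81(y - 11)² = -5489 + 224 + 9801 = 4536.
Divide through by 4536 to get (x + 2)²/81 + (y - 11)²/56 = 1.
Ellipse, center (-2, 11), major axis horizontal; a² = 81, b² = 56.
c² = a² - b² = 81 - 56 = 25, so c = 5.
Foci lie on the horizontal axis through the center: (h ± c, k).

(-7, 11) and (3, 11)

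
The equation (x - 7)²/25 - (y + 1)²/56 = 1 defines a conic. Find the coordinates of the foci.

(-2, -1) and (16, -1)

Center (7, -1). The positive term is the x-term, so the transverse axis is horizontal; a² = 25, b² = 56.
c² = a² + b² = 25 + 56 = 81, so c = 9.
Foci lie on the horizontal axis through the center: (h ± c, k).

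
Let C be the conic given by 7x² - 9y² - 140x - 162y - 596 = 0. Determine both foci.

(-2, -9) and (22, -9)

Rearranging, 7(x² - 20x) -9(y² + 18y) = 596.
Completing the square gives 7(x - 10)² -9(y + 9)² = 596 + 700 - 729 = 567.
Dividing both sides by 567: (x - 10)²/81 - (y + 9)²/63 = 1
Hyperbola, center (10, -9), transverse axis horizontal; a² = 81, b² = 63.
c² = a² + b² = 81 + 63 = 144, so c = 12.
Foci lie on the horizontal axis through the center: (h ± c, k).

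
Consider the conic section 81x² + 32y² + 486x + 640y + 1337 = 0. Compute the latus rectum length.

Group: 81(x² + 6x) + 32(y² + 20y) = -1337
Complete the square: 81(x + 3)² + 32(y + 10)² = -1337 + 729 + 3200 = 2592
Divide by 2592: (x + 3)²/32 + (y + 10)²/81 = 1
Ellipse, center (-3, -10), major axis vertical; a² = 81, b² = 32.
Latus rectum length = 2b²/a = 2·32/9 = 64/9.

64/9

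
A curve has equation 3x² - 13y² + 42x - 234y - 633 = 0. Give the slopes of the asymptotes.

√39/13 and -√39/13

3(x² + 14x) -13(y² + 18y) = 633
Completing the square gives 3(x + 7)² -13(y + 9)² = 633 + 147 - 1053 = -273.
Divide through by -273 to get (y + 9)²/21 - (x + 7)²/91 = 1.
Hyperbola, center (-7, -9), transverse axis vertical; a² = 21, b² = 91.
For a vertical hyperbola the asymptotes have slope ±a/b.
Here that is ±√21/√91 = ±√39/13.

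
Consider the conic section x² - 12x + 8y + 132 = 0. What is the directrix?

y = -10

Only x is squared. Complete the square in x: (x - 6)² = -8(y + 12).
Vertex (6, -12); 4p = -8 so p = -2. Opens down.
Directrix is the horizontal line y = k − p = -12 − (-2) = -10.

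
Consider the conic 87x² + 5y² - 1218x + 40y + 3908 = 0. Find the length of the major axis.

Rearranging, 87(x² - 14x) + 5(y² + 8y) = -3908.
Complete the square in x and y: 87(x - 7)² + 5(y + 4)² = -3908 + 4263 + 80 = 435
Divide by 435: (x - 7)²/5 + (y + 4)²/87 = 1
Ellipse, center (7, -4), major axis vertical; a² = 87, b² = 5.
a² = 87 so a = √87; the major axis has length 2a = 2√87.

2√87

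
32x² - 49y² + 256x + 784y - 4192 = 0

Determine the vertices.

(-11, 8) and (3, 8)

Group the x- and y-terms: 32(x² + 8x) -49(y² - 16y) = 4192
Complete the square: 32(x + 4)² -49(y - 8)² = 4192 + 512 - 3136 = 1568
Dividing both sides by 1568: (x + 4)²/49 - (y - 8)²/32 = 1
Hyperbola, center (-4, 8), transverse axis horizontal; a² = 49, b² = 32.
a = 7. Vertices at (h ± a, k).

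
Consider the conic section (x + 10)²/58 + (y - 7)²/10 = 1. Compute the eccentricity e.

Center (-10, 7). The larger denominator 58 sits under the x-term, so the major axis is horizontal; a² = 58, b² = 10.
c² = a² - b² = 48, so c = 4√3.
e = c/a = 4√3/√58 = 2√174/29.

e = 2√174/29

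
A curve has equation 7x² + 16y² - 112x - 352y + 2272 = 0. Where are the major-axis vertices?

Group: 7(x² - 16x) + 16(y² - 22y) = -2272
Complete the square in x and y: 7(x - 8)² + 16(y - 11)² = -2272 + 448 + 1936 = 112
Divide through by 112 to get (x - 8)²/16 + (y - 11)²/7 = 1.
Ellipse, center (8, 11), major axis horizontal; a² = 16, b² = 7.
a = 4. Vertices at (h ± a, k).

(4, 11) and (12, 11)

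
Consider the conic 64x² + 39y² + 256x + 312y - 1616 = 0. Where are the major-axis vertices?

Group the x- and y-terms: 64(x² + 4x) + 39(y² + 8y) = 1616
Complete the square: 64(x + 2)² + 39(y + 4)² = 1616 + 256 + 624 = 2496
Dividing both sides by 2496: (x + 2)²/39 + (y + 4)²/64 = 1
Ellipse, center (-2, -4), major axis vertical; a² = 64, b² = 39.
a = 8. Vertices at (h, k ± a).

(-2, -12) and (-2, 4)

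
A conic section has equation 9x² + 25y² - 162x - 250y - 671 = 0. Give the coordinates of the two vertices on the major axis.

(-6, 5) and (24, 5)

Collect terms: 9(x² - 18x) + 25(y² - 10y) = 671
Complete the square: 9(x - 9)² + 25(y - 5)² = 671 + 729 + 625 = 2025
Dividing both sides by 2025: (x - 9)²/225 + (y - 5)²/81 = 1
Ellipse, center (9, 5), major axis horizontal; a² = 225, b² = 81.
a = 15. Vertices at (h ± a, k).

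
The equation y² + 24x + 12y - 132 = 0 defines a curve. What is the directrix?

x = 13

Only y is squared. Complete the square in y: (y + 6)² = -24(x - 7).
Vertex (7, -6); 4p = -24 so p = -6. Opens left.
Directrix is the vertical line x = h − p = 7 − (-6) = 13.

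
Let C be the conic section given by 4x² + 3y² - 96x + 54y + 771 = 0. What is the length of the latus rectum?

6

Group: 4(x² - 24x) + 3(y² + 18y) = -771
Complete the square in x and y: 4(x - 12)² + 3(y + 9)² = -771 + 576 + 243 = 48
Divide by 48: (x - 12)²/12 + (y + 9)²/16 = 1
Ellipse, center (12, -9), major axis vertical; a² = 16, b² = 12.
Latus rectum length = 2b²/a = 2·12/4 = 6.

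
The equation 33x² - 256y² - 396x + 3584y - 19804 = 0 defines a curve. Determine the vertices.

(-10, 7) and (22, 7)

Rearranging, 33(x² - 12x) -256(y² - 14y) = 19804.
33(x - 6)² -256(y - 7)² = 19804 + 1188 - 12544 = 8448
Divide through by 8448 to get (x - 6)²/256 - (y - 7)²/33 = 1.
Hyperbola, center (6, 7), transverse axis horizontal; a² = 256, b² = 33.
a = 16. Vertices at (h ± a, k).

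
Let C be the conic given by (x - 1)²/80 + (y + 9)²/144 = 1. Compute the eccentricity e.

e = 2/3

Center (1, -9). The larger denominator 144 sits under the y-term, so the major axis is vertical; a² = 144, b² = 80.
c² = a² - b² = 64, so c = 8.
e = c/a = 8/12 = 2/3.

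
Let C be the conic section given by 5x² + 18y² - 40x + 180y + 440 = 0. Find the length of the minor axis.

2√5

Collect terms: 5(x² - 8x) + 18(y² + 10y) = -440
5(x - 4)² + 18(y + 5)² = -440 + 80 + 450 = 90
Divide through by 90 to get (x - 4)²/18 + (y + 5)²/5 = 1.
Ellipse, center (4, -5), major axis horizontal; a² = 18, b² = 5.
b² = 5 so b = √5; the minor axis has length 2b = 2√5.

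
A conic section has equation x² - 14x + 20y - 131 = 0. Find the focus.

(7, 4)

Only x is squared. Complete the square in x: (x - 7)² = -20(y - 9).
Vertex (7, 9); 4p = -20 so p = -5. Opens down.
Focus is p units from the vertex along the axis: (h, k + p).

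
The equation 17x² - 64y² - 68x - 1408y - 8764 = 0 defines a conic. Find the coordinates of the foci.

(-7, -11) and (11, -11)

Rearranging, 17(x² - 4x) -64(y² + 22y) = 8764.
Completing the square gives 17(x - 2)² -64(y + 11)² = 8764 + 68 - 7744 = 1088.
Divide through by 1088 to get (x - 2)²/64 - (y + 11)²/17 = 1.
Hyperbola, center (2, -11), transverse axis horizontal; a² = 64, b² = 17.
c² = a² + b² = 64 + 17 = 81, so c = 9.
Foci lie on the horizontal axis through the center: (h ± c, k).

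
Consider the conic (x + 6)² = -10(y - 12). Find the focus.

Vertex (-6, 12); 4p = -10 so p = -5/2. Opens down.
Focus is p units from the vertex along the axis: (h, k + p).

(-6, 19/2)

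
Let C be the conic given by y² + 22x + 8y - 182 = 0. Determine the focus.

Only y is squared. Complete the square in y: (y + 4)² = -22(x - 9).
Vertex (9, -4); 4p = -22 so p = -11/2. Opens left.
Focus is p units from the vertex along the axis: (h + p, k).

(7/2, -4)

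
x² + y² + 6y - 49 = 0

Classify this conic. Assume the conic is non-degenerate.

circle

No xy term. Coefficients of x² and y² are A = 1, C = 1.
A = C (same sign) ⇒ circle.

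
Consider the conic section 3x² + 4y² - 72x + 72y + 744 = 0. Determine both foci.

Rearranging, 3(x² - 24x) + 4(y² + 18y) = -744.
Completing the square gives 3(x - 12)² + 4(y + 9)² = -744 + 432 + 324 = 12.
Divide by 12: (x - 12)²/4 + (y + 9)²/3 = 1
Ellipse, center (12, -9), major axis horizontal; a² = 4, b² = 3.
c² = a² - b² = 4 - 3 = 1, so c = 1.
Foci lie on the horizontal axis through the center: (h ± c, k).

(11, -9) and (13, -9)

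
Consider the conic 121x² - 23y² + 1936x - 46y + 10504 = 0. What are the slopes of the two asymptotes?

121(x² + 16x) -23(y² + 2y) = -10504
Complete the square: 121(x + 8)² -23(y + 1)² = -10504 + 7744 - 23 = -2783
Divide through by -2783 to get (y + 1)²/121 - (x + 8)²/23 = 1.
Hyperbola, center (-8, -1), transverse axis vertical; a² = 121, b² = 23.
For a vertical hyperbola the asymptotes have slope ±a/b.
Here that is ±11/√23 = ±11√23/23.

11√23/23 and -11√23/23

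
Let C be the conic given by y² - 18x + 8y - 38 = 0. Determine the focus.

(3/2, -4)

Only y is squared. Complete the square in y: (y + 4)² = 18(x + 3).
Vertex (-3, -4); 4p = 18 so p = 9/2. Opens right.
Focus is p units from the vertex along the axis: (h + p, k).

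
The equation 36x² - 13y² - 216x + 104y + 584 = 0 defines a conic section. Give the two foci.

(3, -3) and (3, 11)

Collect terms: 36(x² - 6x) -13(y² - 8y) = -584
36(x - 3)² -13(y - 4)² = -584 + 324 - 208 = -468
Divide by -468: (y - 4)²/36 - (x - 3)²/13 = 1
Hyperbola, center (3, 4), transverse axis vertical; a² = 36, b² = 13.
c² = a² + b² = 36 + 13 = 49, so c = 7.
Foci lie on the vertical axis through the center: (h, k ± c).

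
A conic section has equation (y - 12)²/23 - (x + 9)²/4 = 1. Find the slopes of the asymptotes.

Center (-9, 12). The positive term is the y-term, so the transverse axis is vertical; a² = 23, b² = 4.
For a vertical hyperbola the asymptotes have slope ±a/b.
Here that is ±√23/2.

√23/2 and -√23/2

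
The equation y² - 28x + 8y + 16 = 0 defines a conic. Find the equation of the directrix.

Only y is squared. Complete the square in y: (y + 4)² = 28x.
Vertex (0, -4); 4p = 28 so p = 7. Opens right.
Directrix is the vertical line x = h − p = 0 − (7) = -7.

x = -7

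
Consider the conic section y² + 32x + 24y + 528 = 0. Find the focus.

(-20, -12)

Only y is squared. Complete the square in y: (y + 12)² = -32(x + 12).
Vertex (-12, -12); 4p = -32 so p = -8. Opens left.
Focus is p units from the vertex along the axis: (h + p, k).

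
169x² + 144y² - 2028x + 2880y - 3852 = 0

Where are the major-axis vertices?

(6, -23) and (6, 3)

Group the x- and y-terms: 169(x² - 12x) + 144(y² + 20y) = 3852
169(x - 6)² + 144(y + 10)² = 3852 + 6084 + 14400 = 24336
Divide by 24336: (x - 6)²/144 + (y + 10)²/169 = 1
Ellipse, center (6, -10), major axis vertical; a² = 169, b² = 144.
a = 13. Vertices at (h, k ± a).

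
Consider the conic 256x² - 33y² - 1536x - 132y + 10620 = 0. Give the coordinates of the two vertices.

(3, -18) and (3, 14)

256(x² - 6x) -33(y² + 4y) = -10620
256(x - 3)² -33(y + 2)² = -10620 + 2304 - 132 = -8448
Divide through by -8448 to get (y + 2)²/256 - (x - 3)²/33 = 1.
Hyperbola, center (3, -2), transverse axis vertical; a² = 256, b² = 33.
a = 16. Vertices at (h, k ± a).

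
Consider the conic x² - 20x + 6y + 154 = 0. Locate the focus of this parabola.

Only x is squared. Complete the square in x: (x - 10)² = -6(y + 9).
Vertex (10, -9); 4p = -6 so p = -3/2. Opens down.
Focus is p units from the vertex along the axis: (h, k + p).

(10, -21/2)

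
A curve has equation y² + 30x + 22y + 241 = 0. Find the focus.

(-23/2, -11)

Only y is squared. Complete the square in y: (y + 11)² = -30(x + 4).
Vertex (-4, -11); 4p = -30 so p = -15/2. Opens left.
Focus is p units from the vertex along the axis: (h + p, k).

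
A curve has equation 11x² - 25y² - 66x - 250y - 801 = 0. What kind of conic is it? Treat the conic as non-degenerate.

No xy term. Coefficients of x² and y² are A = 11, C = -25.
A and C have opposite signs ⇒ hyperbola.

hyperbola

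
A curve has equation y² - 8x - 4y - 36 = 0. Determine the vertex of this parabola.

(-5, 2)

Only y is squared. Complete the square in y: (y - 2)² = 8(x + 5).
Vertex (-5, 2); 4p = 8 so p = 2. Opens right.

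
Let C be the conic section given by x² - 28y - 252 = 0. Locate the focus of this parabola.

(0, -2)

Only x is squared. Complete the square in x: x² = 28(y + 9).
Vertex (0, -9); 4p = 28 so p = 7. Opens up.
Focus is p units from the vertex along the axis: (h, k + p).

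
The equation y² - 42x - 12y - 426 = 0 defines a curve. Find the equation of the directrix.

Only y is squared. Complete the square in y: (y - 6)² = 42(x + 11).
Vertex (-11, 6); 4p = 42 so p = 21/2. Opens right.
Directrix is the vertical line x = h − p = -11 − (21/2) = -43/2.

x = -43/2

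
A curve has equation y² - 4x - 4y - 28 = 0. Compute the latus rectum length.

4

Only y is squared. Complete the square in y: (y - 2)² = 4(x + 8).
Vertex (-8, 2); 4p = 4 so p = 1. Opens right.
Latus rectum length = |4p| = 4.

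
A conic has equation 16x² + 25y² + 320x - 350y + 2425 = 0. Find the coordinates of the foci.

(-13, 7) and (-7, 7)

16(x² + 20x) + 25(y² - 14y) = -2425
Completing the square gives 16(x + 10)² + 25(y - 7)² = -2425 + 1600 + 1225 = 400.
Divide through by 400 to get (x + 10)²/25 + (y - 7)²/16 = 1.
Ellipse, center (-10, 7), major axis horizontal; a² = 25, b² = 16.
c² = a² - b² = 25 - 16 = 9, so c = 3.
Foci lie on the horizontal axis through the center: (h ± c, k).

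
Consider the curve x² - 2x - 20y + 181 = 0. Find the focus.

Only x is squared. Complete the square in x: (x - 1)² = 20(y - 9).
Vertex (1, 9); 4p = 20 so p = 5. Opens up.
Focus is p units from the vertex along the axis: (h, k + p).

(1, 14)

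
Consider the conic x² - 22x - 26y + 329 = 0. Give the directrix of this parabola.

y = 3/2

Only x is squared. Complete the square in x: (x - 11)² = 26(y - 8).
Vertex (11, 8); 4p = 26 so p = 13/2. Opens up.
Directrix is the horizontal line y = k − p = 8 − (13/2) = 3/2.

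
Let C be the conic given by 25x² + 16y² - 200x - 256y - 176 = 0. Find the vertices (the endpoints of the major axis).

Rearranging, 25(x² - 8x) + 16(y² - 16y) = 176.
Completing the square gives 25(x - 4)² + 16(y - 8)² = 176 + 400 + 1024 = 1600.
Divide through by 1600 to get (x - 4)²/64 + (y - 8)²/100 = 1.
Ellipse, center (4, 8), major axis vertical; a² = 100, b² = 64.
a = 10. Vertices at (h, k ± a).

(4, -2) and (4, 18)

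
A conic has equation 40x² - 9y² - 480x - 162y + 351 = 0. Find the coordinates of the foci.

Group the x- and y-terms: 40(x² - 12x) -9(y² + 18y) = -351
Complete the square: 40(x - 6)² -9(y + 9)² = -351 + 1440 - 729 = 360
Divide through by 360 to get (x - 6)²/9 - (y + 9)²/40 = 1.
Hyperbola, center (6, -9), transverse axis horizontal; a² = 9, b² = 40.
c² = a² + b² = 9 + 40 = 49, so c = 7.
Foci lie on the horizontal axis through the center: (h ± c, k).

(-1, -9) and (13, -9)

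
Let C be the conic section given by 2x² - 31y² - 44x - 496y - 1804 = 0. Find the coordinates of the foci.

Collect terms: 2(x² - 22x) -31(y² + 16y) = 1804
2(x - 11)² -31(y + 8)² = 1804 + 242 - 1984 = 62
Divide through by 62 to get (x - 11)²/31 - (y + 8)²/2 = 1.
Hyperbola, center (11, -8), transverse axis horizontal; a² = 31, b² = 2.
c² = a² + b² = 31 + 2 = 33, so c = √33.
Foci lie on the horizontal axis through the center: (h ± c, k).

(11 - √33, -8) and (11 + √33, -8)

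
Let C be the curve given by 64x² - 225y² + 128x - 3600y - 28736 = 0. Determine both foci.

Collect terms: 64(x² + 2x) -225(y² + 16y) = 28736
Complete the square: 64(x + 1)² -225(y + 8)² = 28736 + 64 - 14400 = 14400
Divide through by 14400 to get (x + 1)²/225 - (y + 8)²/64 = 1.
Hyperbola, center (-1, -8), transverse axis horizontal; a² = 225, b² = 64.
c² = a² + b² = 225 + 64 = 289, so c = 17.
Foci lie on the horizontal axis through the center: (h ± c, k).

(-18, -8) and (16, -8)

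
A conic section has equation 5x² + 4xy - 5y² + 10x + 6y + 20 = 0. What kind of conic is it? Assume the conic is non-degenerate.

hyperbola

A = 5, B = 4, C = -5.
Discriminant B² − 4AC = 4² − 4·5·(-5) = 116.
B² − 4AC > 0 ⇒ hyperbola.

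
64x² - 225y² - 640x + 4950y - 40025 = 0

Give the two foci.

(-12, 11) and (22, 11)

64(x² - 10x) -225(y² - 22y) = 40025
Complete the square: 64(x - 5)² -225(y - 11)² = 40025 + 1600 - 27225 = 14400
Divide through by 14400 to get (x - 5)²/225 - (y - 11)²/64 = 1.
Hyperbola, center (5, 11), transverse axis horizontal; a² = 225, b² = 64.
c² = a² + b² = 225 + 64 = 289, so c = 17.
Foci lie on the horizontal axis through the center: (h ± c, k).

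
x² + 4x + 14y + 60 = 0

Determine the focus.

Only x is squared. Complete the square in x: (x + 2)² = -14(y + 4).
Vertex (-2, -4); 4p = -14 so p = -7/2. Opens down.
Focus is p units from the vertex along the axis: (h, k + p).

(-2, -15/2)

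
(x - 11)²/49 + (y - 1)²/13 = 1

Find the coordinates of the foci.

(5, 1) and (17, 1)

Center (11, 1). The larger denominator 49 sits under the x-term, so the major axis is horizontal; a² = 49, b² = 13.
c² = a² - b² = 49 - 13 = 36, so c = 6.
Foci lie on the horizontal axis through the center: (h ± c, k).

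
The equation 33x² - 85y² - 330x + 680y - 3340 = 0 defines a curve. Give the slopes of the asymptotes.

Rearranging, 33(x² - 10x) -85(y² - 8y) = 3340.
33(x - 5)² -85(y - 4)² = 3340 + 825 - 1360 = 2805
Divide through by 2805 to get (x - 5)²/85 - (y - 4)²/33 = 1.
Hyperbola, center (5, 4), transverse axis horizontal; a² = 85, b² = 33.
For a horizontal hyperbola the asymptotes have slope ±b/a.
Here that is ±√33/√85 = ±√2805/85.

√2805/85 and -√2805/85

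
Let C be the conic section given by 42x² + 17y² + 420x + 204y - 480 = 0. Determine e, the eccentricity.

e = 5√42/42

Rearranging, 42(x² + 10x) + 17(y² + 12y) = 480.
Complete the square in x and y: 42(x + 5)² + 17(y + 6)² = 480 + 1050 + 612 = 2142
Dividing both sides by 2142: (x + 5)²/51 + (y + 6)²/126 = 1
Ellipse, center (-5, -6), major axis vertical; a² = 126, b² = 51.
c² = a² - b² = 75, so c = 5√3.
e = c/a = 5√3/3√14 = 5√42/42.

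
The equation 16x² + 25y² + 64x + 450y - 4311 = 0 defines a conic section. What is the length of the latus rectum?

Collect terms: 16(x² + 4x) + 25(y² + 18y) = 4311
Completing the square gives 16(x + 2)² + 25(y + 9)² = 4311 + 64 + 2025 = 6400.
Divide by 6400: (x + 2)²/400 + (y + 9)²/256 = 1
Ellipse, center (-2, -9), major axis horizontal; a² = 400, b² = 256.
Latus rectum length = 2b²/a = 2·256/20 = 128/5.

128/5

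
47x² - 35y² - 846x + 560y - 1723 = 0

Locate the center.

Group the x- and y-terms: 47(x² - 18x) -35(y² - 16y) = 1723
Complete the square: 47(x - 9)² -35(y - 8)² = 1723 + 3807 - 2240 = 3290
Dividing both sides by 3290: (x - 9)²/70 - (y - 8)²/94 = 1
Hyperbola with center (9, 8).

(9, 8)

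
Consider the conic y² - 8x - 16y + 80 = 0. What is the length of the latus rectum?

8

Only y is squared. Complete the square in y: (y - 8)² = 8(x - 2).
Vertex (2, 8); 4p = 8 so p = 2. Opens right.
Latus rectum length = |4p| = 8.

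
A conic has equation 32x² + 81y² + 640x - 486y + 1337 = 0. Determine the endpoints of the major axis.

Group: 32(x² + 20x) + 81(y² - 6y) = -1337
Completing the square gives 32(x + 10)² + 81(y - 3)² = -1337 + 3200 + 729 = 2592.
Dividing both sides by 2592: (x + 10)²/81 + (y - 3)²/32 = 1
Ellipse, center (-10, 3), major axis horizontal; a² = 81, b² = 32.
a = 9. Vertices at (h ± a, k).

(-19, 3) and (-1, 3)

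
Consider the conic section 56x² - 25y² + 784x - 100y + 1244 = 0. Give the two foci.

56(x² + 14x) -25(y² + 4y) = -1244
56(x + 7)² -25(y + 2)² = -1244 + 2744 - 100 = 1400
Divide through by 1400 to get (x + 7)²/25 - (y + 2)²/56 = 1.
Hyperbola, center (-7, -2), transverse axis horizontal; a² = 25, b² = 56.
c² = a² + b² = 25 + 56 = 81, so c = 9.
Foci lie on the horizontal axis through the center: (h ± c, k).

(-16, -2) and (2, -2)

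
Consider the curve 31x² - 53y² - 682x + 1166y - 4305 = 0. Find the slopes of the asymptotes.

Rearranging, 31(x² - 22x) -53(y² - 22y) = 4305.
Completing the square gives 31(x - 11)² -53(y - 11)² = 4305 + 3751 - 6413 = 1643.
Divide by 1643: (x - 11)²/53 - (y - 11)²/31 = 1
Hyperbola, center (11, 11), transverse axis horizontal; a² = 53, b² = 31.
For a horizontal hyperbola the asymptotes have slope ±b/a.
Here that is ±√31/√53 = ±√1643/53.

√1643/53 and -√1643/53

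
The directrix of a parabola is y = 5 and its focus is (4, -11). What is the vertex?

(4, -3)

The vertex is the midpoint between the focus and the directrix along the axis of symmetry.
Axis is vertical (directrix is horizontal). Vertex y-coordinate = (-11 + 5)/2 = -3; x-coordinate = 4.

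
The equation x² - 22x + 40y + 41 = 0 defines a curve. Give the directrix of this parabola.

y = 12

Only x is squared. Complete the square in x: (x - 11)² = -40(y - 2).
Vertex (11, 2); 4p = -40 so p = -10. Opens down.
Directrix is the horizontal line y = k − p = 2 − (-10) = 12.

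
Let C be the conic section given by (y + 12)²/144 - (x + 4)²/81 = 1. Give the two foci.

Center (-4, -12). The positive term is the y-term, so the transverse axis is vertical; a² = 144, b² = 81.
c² = a² + b² = 144 + 81 = 225, so c = 15.
Foci lie on the vertical axis through the center: (h, k ± c).

(-4, -27) and (-4, 3)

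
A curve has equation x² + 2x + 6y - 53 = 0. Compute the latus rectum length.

6

Only x is squared. Complete the square in x: (x + 1)² = -6(y - 9).
Vertex (-1, 9); 4p = -6 so p = -3/2. Opens down.
Latus rectum length = |4p| = 6.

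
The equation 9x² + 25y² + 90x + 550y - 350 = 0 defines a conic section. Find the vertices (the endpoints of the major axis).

Rearranging, 9(x² + 10x) + 25(y² + 22y) = 350.
Complete the square: 9(x + 5)² + 25(y + 11)² = 350 + 225 + 3025 = 3600
Divide through by 3600 to get (x + 5)²/400 + (y + 11)²/144 = 1.
Ellipse, center (-5, -11), major axis horizontal; a² = 400, b² = 144.
a = 20. Vertices at (h ± a, k).

(-25, -11) and (15, -11)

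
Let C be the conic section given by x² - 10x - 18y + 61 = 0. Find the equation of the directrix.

y = -5/2

Only x is squared. Complete the square in x: (x - 5)² = 18(y - 2).
Vertex (5, 2); 4p = 18 so p = 9/2. Opens up.
Directrix is the horizontal line y = k − p = 2 − (9/2) = -5/2.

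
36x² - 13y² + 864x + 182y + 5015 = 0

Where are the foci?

(-12, 0) and (-12, 14)

36(x² + 24x) -13(y² - 14y) = -5015
Complete the square in x and y: 36(x + 12)² -13(y - 7)² = -5015 + 5184 - 637 = -468
Divide through by -468 to get (y - 7)²/36 - (x + 12)²/13 = 1.
Hyperbola, center (-12, 7), transverse axis vertical; a² = 36, b² = 13.
c² = a² + b² = 36 + 13 = 49, so c = 7.
Foci lie on the vertical axis through the center: (h, k ± c).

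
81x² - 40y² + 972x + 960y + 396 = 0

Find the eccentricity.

e = 11/9

Group the x- and y-terms: 81(x² + 12x) -40(y² - 24y) = -396
Completing the square gives 81(x + 6)² -40(y - 12)² = -396 + 2916 - 5760 = -3240.
Divide through by -3240 to get (y - 12)²/81 - (x + 6)²/40 = 1.
Hyperbola, center (-6, 12), transverse axis vertical; a² = 81, b² = 40.
c² = a² + b² = 121, so c = 11.
e = c/a = 11/9.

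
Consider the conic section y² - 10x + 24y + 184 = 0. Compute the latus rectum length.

Only y is squared. Complete the square in y: (y + 12)² = 10(x - 4).
Vertex (4, -12); 4p = 10 so p = 5/2. Opens right.
Latus rectum length = |4p| = 10.

10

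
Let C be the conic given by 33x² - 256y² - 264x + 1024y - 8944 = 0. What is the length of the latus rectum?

33/8

Group: 33(x² - 8x) -256(y² - 4y) = 8944
Completing the square gives 33(x - 4)² -256(y - 2)² = 8944 + 528 - 1024 = 8448.
Divide by 8448: (x - 4)²/256 - (y - 2)²/33 = 1
Hyperbola, center (4, 2), transverse axis horizontal; a² = 256, b² = 33.
Latus rectum length = 2b²/a = 2·33/16 = 33/8.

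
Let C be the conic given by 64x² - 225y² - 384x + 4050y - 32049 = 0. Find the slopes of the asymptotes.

64(x² - 6x) -225(y² - 18y) = 32049
Complete the square in x and y: 64(x - 3)² -225(y - 9)² = 32049 + 576 - 18225 = 14400
Divide through by 14400 to get (x - 3)²/225 - (y - 9)²/64 = 1.
Hyperbola, center (3, 9), transverse axis horizontal; a² = 225, b² = 64.
For a horizontal hyperbola the asymptotes have slope ±b/a.
Here that is ±8/15.

8/15 and -8/15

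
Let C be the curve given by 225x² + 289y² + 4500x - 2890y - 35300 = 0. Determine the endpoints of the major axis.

(-27, 5) and (7, 5)

Collect terms: 225(x² + 20x) + 289(y² - 10y) = 35300
Complete the square in x and y: 225(x + 10)² + 289(y - 5)² = 35300 + 22500 + 7225 = 65025
Dividing both sides by 65025: (x + 10)²/289 + (y - 5)²/225 = 1
Ellipse, center (-10, 5), major axis horizontal; a² = 289, b² = 225.
a = 17. Vertices at (h ± a, k).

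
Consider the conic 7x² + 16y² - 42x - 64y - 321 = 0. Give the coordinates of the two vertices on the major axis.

7(x² - 6x) + 16(y² - 4y) = 321
Complete the square: 7(x - 3)² + 16(y - 2)² = 321 + 63 + 64 = 448
Divide by 448: (x - 3)²/64 + (y - 2)²/28 = 1
Ellipse, center (3, 2), major axis horizontal; a² = 64, b² = 28.
a = 8. Vertices at (h ± a, k).

(-5, 2) and (11, 2)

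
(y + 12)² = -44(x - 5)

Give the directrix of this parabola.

x = 16

Vertex (5, -12); 4p = -44 so p = -11. Opens left.
Directrix is the vertical line x = h − p = 5 − (-11) = 16.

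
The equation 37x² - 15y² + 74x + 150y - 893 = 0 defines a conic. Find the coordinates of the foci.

(-1 - 2√13, 5) and (-1 + 2√13, 5)

Group the x- and y-terms: 37(x² + 2x) -15(y² - 10y) = 893
Completing the square gives 37(x + 1)² -15(y - 5)² = 893 + 37 - 375 = 555.
Divide by 555: (x + 1)²/15 - (y - 5)²/37 = 1
Hyperbola, center (-1, 5), transverse axis horizontal; a² = 15, b² = 37.
c² = a² + b² = 15 + 37 = 52, so c = 2√13.
Foci lie on the horizontal axis through the center: (h ± c, k).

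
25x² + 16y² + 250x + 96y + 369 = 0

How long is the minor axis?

8

Collect terms: 25(x² + 10x) + 16(y² + 6y) = -369
25(x + 5)² + 16(y + 3)² = -369 + 625 + 144 = 400
Divide through by 400 to get (x + 5)²/16 + (y + 3)²/25 = 1.
Ellipse, center (-5, -3), major axis vertical; a² = 25, b² = 16.
b² = 16 so b = 4; the minor axis has length 2b = 8.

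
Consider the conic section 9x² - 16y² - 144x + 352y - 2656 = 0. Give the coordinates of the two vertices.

Rearranging, 9(x² - 16x) -16(y² - 22y) = 2656.
Complete the square: 9(x - 8)² -16(y - 11)² = 2656 + 576 - 1936 = 1296
Divide by 1296: (x - 8)²/144 - (y - 11)²/81 = 1
Hyperbola, center (8, 11), transverse axis horizontal; a² = 144, b² = 81.
a = 12. Vertices at (h ± a, k).

(-4, 11) and (20, 11)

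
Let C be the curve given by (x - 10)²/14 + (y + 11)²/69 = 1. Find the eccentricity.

e = √3795/69

Center (10, -11). The larger denominator 69 sits under the y-term, so the major axis is vertical; a² = 69, b² = 14.
c² = a² - b² = 55, so c = √55.
e = c/a = √55/√69 = √3795/69.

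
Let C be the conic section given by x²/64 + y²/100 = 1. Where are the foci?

Center (0, 0). The larger denominator 100 sits under the y-term, so the major axis is vertical; a² = 100, b² = 64.
c² = a² - b² = 100 - 64 = 36, so c = 6.
Foci lie on the vertical axis through the center: (h, k ± c).

(0, -6) and (0, 6)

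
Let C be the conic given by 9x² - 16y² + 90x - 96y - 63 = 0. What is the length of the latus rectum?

9/2

9(x² + 10x) -16(y² + 6y) = 63
Complete the square: 9(x + 5)² -16(y + 3)² = 63 + 225 - 144 = 144
Divide through by 144 to get (x + 5)²/16 - (y + 3)²/9 = 1.
Hyperbola, center (-5, -3), transverse axis horizontal; a² = 16, b² = 9.
Latus rectum length = 2b²/a = 2·9/4 = 9/2.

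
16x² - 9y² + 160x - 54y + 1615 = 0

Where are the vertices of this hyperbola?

(-5, -15) and (-5, 9)

Rearranging, 16(x² + 10x) -9(y² + 6y) = -1615.
Complete the square in x and y: 16(x + 5)² -9(y + 3)² = -1615 + 400 - 81 = -1296
Divide by -1296: (y + 3)²/144 - (x + 5)²/81 = 1
Hyperbola, center (-5, -3), transverse axis vertical; a² = 144, b² = 81.
a = 12. Vertices at (h, k ± a).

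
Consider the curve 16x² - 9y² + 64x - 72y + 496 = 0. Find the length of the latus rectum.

Collect terms: 16(x² + 4x) -9(y² + 8y) = -496
Complete the square in x and y: 16(x + 2)² -9(y + 4)² = -496 + 64 - 144 = -576
Divide by -576: (y + 4)²/64 - (x + 2)²/36 = 1
Hyperbola, center (-2, -4), transverse axis vertical; a² = 64, b² = 36.
Latus rectum length = 2b²/a = 2·36/8 = 9.

9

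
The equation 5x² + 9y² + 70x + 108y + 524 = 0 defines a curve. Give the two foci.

Group the x- and y-terms: 5(x² + 14x) + 9(y² + 12y) = -524
Completing the square gives 5(x + 7)² + 9(y + 6)² = -524 + 245 + 324 = 45.
Divide through by 45 to get (x + 7)²/9 + (y + 6)²/5 = 1.
Ellipse, center (-7, -6), major axis horizontal; a² = 9, b² = 5.
c² = a² - b² = 9 - 5 = 4, so c = 2.
Foci lie on the horizontal axis through the center: (h ± c, k).

(-9, -6) and (-5, -6)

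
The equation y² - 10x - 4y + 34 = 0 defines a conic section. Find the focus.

(11/2, 2)

Only y is squared. Complete the square in y: (y - 2)² = 10(x - 3).
Vertex (3, 2); 4p = 10 so p = 5/2. Opens right.
Focus is p units from the vertex along the axis: (h + p, k).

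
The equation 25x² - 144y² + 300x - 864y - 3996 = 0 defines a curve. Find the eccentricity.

e = 13/12

Rearranging, 25(x² + 12x) -144(y² + 6y) = 3996.
Complete the square: 25(x + 6)² -144(y + 3)² = 3996 + 900 - 1296 = 3600
Divide through by 3600 to get (x + 6)²/144 - (y + 3)²/25 = 1.
Hyperbola, center (-6, -3), transverse axis horizontal; a² = 144, b² = 25.
c² = a² + b² = 169, so c = 13.
e = c/a = 13/12.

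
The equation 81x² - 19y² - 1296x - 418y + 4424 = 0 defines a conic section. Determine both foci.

Group the x- and y-terms: 81(x² - 16x) -19(y² + 22y) = -4424
Complete the square: 81(x - 8)² -19(y + 11)² = -4424 + 5184 - 2299 = -1539
Divide through by -1539 to get (y + 11)²/81 - (x - 8)²/19 = 1.
Hyperbola, center (8, -11), transverse axis vertical; a² = 81, b² = 19.
c² = a² + b² = 81 + 19 = 100, so c = 10.
Foci lie on the vertical axis through the center: (h, k ± c).

(8, -21) and (8, -1)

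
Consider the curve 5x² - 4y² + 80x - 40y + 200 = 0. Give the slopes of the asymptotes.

Rearranging, 5(x² + 16x) -4(y² + 10y) = -200.
Complete the square in x and y: 5(x + 8)² -4(y + 5)² = -200 + 320 - 100 = 20
Divide through by 20 to get (x + 8)²/4 - (y + 5)²/5 = 1.
Hyperbola, center (-8, -5), transverse axis horizontal; a² = 4, b² = 5.
For a horizontal hyperbola the asymptotes have slope ±b/a.
Here that is ±√5/2.

√5/2 and -√5/2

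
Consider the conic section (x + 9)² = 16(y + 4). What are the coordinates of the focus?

(-9, 0)

Vertex (-9, -4); 4p = 16 so p = 4. Opens up.
Focus is p units from the vertex along the axis: (h, k + p).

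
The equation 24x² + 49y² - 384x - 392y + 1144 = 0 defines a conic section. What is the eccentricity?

Group the x- and y-terms: 24(x² - 16x) + 49(y² - 8y) = -1144
Completing the square gives 24(x - 8)² + 49(y - 4)² = -1144 + 1536 + 784 = 1176.
Divide through by 1176 to get (x - 8)²/49 + (y - 4)²/24 = 1.
Ellipse, center (8, 4), major axis horizontal; a² = 49, b² = 24.
c² = a² - b² = 25, so c = 5.
e = c/a = 5/7.

e = 5/7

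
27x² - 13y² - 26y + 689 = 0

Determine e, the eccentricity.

e = 2√30/9

Group the x- and y-terms: 27x² -13(y² + 2y) = -689
27x² -13(y + 1)² = -689 + 0 - 13 = -702
Dividing both sides by -702: (y + 1)²/54 - x²/26 = 1
Hyperbola, center (0, -1), transverse axis vertical; a² = 54, b² = 26.
c² = a² + b² = 80, so c = 4√5.
e = c/a = 4√5/3√6 = 2√30/9.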